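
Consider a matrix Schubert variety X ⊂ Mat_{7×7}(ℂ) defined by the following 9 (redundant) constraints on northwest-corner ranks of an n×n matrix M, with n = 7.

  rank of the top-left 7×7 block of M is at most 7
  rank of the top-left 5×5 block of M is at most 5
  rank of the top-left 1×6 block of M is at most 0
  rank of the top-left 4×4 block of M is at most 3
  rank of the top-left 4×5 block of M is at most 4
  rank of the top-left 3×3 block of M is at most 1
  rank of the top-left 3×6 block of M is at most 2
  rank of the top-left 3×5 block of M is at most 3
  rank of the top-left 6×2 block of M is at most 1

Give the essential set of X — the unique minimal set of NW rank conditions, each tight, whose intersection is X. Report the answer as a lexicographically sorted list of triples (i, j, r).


Rank table r_w(7×7) implied by the 9 constraints:

  i=1: 0  0  0  0  0  0  1
  i=2: 1  1  1  1  1  1  2
  i=3: 1  1  1  2  2  2  3
  i=4: 1  1  2  3  3  3  4
  i=5: 1  1  2  3  4  4  5
  i=6: 1  1  2  3  4  5  6
  i=7: 1  2  3  4  5  6  7

the unique w with this rank table is (7, 1, 4, 3, 5, 6, 2).

Rothe diagram D(w) (11 cells), 3 SE-corners (essential conditions):

[(1, 6, 0), (3, 3, 1), (6, 2, 1)]


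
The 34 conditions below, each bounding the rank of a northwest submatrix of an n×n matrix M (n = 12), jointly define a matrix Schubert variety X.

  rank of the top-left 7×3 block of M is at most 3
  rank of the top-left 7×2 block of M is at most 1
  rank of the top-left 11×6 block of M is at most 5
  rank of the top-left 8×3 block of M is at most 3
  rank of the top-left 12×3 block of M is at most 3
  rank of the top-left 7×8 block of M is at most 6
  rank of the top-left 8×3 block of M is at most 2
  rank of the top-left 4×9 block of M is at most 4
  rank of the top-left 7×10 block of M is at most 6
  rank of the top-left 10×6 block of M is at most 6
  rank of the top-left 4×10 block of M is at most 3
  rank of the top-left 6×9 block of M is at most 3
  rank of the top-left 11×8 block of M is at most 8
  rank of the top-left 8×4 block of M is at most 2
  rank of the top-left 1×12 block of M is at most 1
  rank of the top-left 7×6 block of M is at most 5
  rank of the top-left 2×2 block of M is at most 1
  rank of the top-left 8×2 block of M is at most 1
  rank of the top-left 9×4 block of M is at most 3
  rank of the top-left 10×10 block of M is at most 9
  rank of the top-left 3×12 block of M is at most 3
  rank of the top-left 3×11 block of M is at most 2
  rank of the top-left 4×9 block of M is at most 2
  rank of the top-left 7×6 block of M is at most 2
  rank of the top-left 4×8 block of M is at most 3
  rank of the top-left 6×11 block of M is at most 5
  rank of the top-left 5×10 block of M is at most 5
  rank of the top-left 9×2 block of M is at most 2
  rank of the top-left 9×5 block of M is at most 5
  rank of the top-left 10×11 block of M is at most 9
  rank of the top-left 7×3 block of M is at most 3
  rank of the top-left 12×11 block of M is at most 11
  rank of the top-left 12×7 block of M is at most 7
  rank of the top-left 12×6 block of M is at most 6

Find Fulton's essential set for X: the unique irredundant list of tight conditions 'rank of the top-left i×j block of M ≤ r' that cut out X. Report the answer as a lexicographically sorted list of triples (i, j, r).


Recovering R(i,j) via the rank-extension bound from the 34 conditions:

  i=1: 1 1 1 1 1 1 1 1 1 1 1 1
  i=2: 1 1 2 2 2 2 2 2 2 2 2 2
  i=3: 1 1 2 2 2 2 2 2 2 2 2 3
  i=4: 1 1 2 2 2 2 2 2 2 3 3 4
  i=5: 1 1 2 2 2 2 3 3 3 4 4 5
  i=6: 1 1 2 2 2 2 3 3 3 4 5 6
  i=7: 1 1 2 2 2 2 3 4 4 5 6 7
  i=8: 1 1 2 2 3 3 4 5 5 6 7 8
  i=9: 1 2 3 3 4 4 5 6 6 7 8 9
  i=10: 1 2 3 4 5 5 6 7 7 8 9 10
  i=11: 1 2 3 4 5 5 6 7 8 9 10 11
  i=12: 1 2 3 4 5 6 7 8 9 10 11 12

second differences of R give the permutation w = (1, 3, 12, 10, 7, 11, 8, 5, 2, 4, 9, 6).

Fulton essential set (7 of the 34 Rothe cells):

[(3, 11, 2), (4, 9, 2), (6, 9, 3), (7, 6, 2), (8, 2, 1), (8, 4, 2), (11, 6, 5)]


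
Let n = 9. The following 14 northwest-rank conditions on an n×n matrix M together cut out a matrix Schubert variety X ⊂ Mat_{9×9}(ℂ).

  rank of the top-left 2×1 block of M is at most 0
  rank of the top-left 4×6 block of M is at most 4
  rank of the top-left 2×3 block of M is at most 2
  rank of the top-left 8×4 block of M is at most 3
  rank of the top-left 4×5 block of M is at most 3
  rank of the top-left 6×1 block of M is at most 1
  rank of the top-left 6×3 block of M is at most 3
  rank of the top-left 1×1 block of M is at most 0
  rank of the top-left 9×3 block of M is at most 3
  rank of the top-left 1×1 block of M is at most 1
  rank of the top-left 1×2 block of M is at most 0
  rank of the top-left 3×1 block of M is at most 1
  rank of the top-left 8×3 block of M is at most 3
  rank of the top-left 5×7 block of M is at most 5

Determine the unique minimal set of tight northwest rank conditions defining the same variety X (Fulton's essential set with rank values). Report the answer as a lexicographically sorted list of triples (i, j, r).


Computing R[i][j] = min implied NW-rank bound (n=9, 14 conditions):

  0  0  1  1  1  1  1  1  1
  0  1  2  2  2  2  2  2  2
  1  2  3  3  3  3  3  3  3
  1  2  3  3  3  4  4  4  4
  1  2  3  3  4  5  5  5  5
  1  2  3  3  4  5  6  6  6
  1  2  3  3  4  5  6  7  7
  1  2  3  3  4  5  6  7  8
  1  2  3  4  5  6  7  8  9

the unique w with this rank table is (3, 2, 1, 6, 5, 7, 8, 9, 4).

Rothe diagram D(w) (9 cells), 4 SE-corners (essential conditions):

[(1, 2, 0), (2, 1, 0), (4, 5, 3), (8, 4, 3)]


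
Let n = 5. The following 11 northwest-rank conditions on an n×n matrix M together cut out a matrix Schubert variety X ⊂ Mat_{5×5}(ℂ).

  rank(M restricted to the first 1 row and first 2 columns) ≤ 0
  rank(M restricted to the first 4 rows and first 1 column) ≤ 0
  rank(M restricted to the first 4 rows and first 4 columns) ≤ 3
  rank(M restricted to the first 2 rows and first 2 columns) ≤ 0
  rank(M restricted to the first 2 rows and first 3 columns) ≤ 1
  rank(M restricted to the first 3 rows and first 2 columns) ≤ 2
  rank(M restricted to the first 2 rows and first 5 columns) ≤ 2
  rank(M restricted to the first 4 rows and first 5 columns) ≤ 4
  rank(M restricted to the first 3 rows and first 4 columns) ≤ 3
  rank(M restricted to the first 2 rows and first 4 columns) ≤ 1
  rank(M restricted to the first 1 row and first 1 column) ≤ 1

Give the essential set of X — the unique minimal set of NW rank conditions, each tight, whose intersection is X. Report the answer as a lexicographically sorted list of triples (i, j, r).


The tightest implied rank at each (i,j), from the 11 conditions:

  0 | 0 | 1 | 1 | 1
  0 | 0 | 1 | 1 | 2
  0 | 1 | 2 | 2 | 3
  0 | 1 | 2 | 3 | 4
  1 | 2 | 3 | 4 | 5

giving w = (3, 5, 2, 4, 1) via Δ²R.

ℓ(w)=7; the 3 essential cells (i,j,r):

[(2, 2, 0), (2, 4, 1), (4, 1, 0)]


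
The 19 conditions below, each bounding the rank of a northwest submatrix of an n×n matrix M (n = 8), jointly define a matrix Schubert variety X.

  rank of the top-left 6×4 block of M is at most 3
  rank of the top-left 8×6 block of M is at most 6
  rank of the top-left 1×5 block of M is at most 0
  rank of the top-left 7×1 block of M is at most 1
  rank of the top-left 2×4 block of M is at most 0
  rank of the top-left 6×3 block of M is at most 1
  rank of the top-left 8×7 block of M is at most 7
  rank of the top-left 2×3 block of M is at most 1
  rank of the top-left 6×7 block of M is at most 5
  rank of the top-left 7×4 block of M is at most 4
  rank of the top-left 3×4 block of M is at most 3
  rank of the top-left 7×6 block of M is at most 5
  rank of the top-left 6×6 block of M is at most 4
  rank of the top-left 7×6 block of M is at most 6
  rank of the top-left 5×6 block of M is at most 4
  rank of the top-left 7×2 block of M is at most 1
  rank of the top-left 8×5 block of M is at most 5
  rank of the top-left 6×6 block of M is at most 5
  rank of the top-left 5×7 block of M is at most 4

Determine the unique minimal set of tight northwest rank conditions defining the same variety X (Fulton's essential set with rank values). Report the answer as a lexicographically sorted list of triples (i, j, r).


Reconstructing r_w from the 19 given conditions:

  0  0  0  0  0  1  1  1
  0  0  0  0  1  2  2  2
  1  1  1  1  2  3  3  3
  1  1  1  2  3  4  4  4
  1  1  1  2  3  4  4  5
  1  1  1  2  3  4  5  6
  1  1  2  3  4  5  6  7
  1  2  3  4  5  6  7  8

hence w(1..8) = (6, 5, 1, 4, 8, 7, 3, 2).

ℓ(w)=17; the 5 essential cells (i,j,r):

[(1, 5, 0), (2, 4, 0), (5, 7, 4), (6, 3, 1), (7, 2, 1)]


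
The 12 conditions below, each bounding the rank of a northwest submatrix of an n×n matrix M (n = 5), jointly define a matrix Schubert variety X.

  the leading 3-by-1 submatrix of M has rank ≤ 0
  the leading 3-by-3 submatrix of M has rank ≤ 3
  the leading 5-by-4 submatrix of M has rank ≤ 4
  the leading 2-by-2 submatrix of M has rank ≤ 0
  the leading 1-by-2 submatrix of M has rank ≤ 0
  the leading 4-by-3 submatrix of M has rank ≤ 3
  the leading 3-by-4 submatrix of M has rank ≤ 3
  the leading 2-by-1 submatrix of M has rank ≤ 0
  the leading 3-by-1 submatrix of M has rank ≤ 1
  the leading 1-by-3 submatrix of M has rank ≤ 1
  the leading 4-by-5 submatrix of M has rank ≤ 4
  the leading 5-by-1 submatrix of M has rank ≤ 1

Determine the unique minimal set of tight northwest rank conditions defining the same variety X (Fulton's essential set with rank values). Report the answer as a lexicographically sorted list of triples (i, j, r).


Recovering R(i,j) via the rank-extension bound from the 12 conditions:

  0, 0, 1, 1, 1
  0, 0, 1, 2, 2
  0, 1, 2, 3, 3
  1, 2, 3, 4, 4
  1, 2, 3, 4, 5

so w = (3, 4, 2, 1, 5).

ℓ(w)=5; the 2 essential cells (i,j,r):

[(2, 2, 0), (3, 1, 0)]


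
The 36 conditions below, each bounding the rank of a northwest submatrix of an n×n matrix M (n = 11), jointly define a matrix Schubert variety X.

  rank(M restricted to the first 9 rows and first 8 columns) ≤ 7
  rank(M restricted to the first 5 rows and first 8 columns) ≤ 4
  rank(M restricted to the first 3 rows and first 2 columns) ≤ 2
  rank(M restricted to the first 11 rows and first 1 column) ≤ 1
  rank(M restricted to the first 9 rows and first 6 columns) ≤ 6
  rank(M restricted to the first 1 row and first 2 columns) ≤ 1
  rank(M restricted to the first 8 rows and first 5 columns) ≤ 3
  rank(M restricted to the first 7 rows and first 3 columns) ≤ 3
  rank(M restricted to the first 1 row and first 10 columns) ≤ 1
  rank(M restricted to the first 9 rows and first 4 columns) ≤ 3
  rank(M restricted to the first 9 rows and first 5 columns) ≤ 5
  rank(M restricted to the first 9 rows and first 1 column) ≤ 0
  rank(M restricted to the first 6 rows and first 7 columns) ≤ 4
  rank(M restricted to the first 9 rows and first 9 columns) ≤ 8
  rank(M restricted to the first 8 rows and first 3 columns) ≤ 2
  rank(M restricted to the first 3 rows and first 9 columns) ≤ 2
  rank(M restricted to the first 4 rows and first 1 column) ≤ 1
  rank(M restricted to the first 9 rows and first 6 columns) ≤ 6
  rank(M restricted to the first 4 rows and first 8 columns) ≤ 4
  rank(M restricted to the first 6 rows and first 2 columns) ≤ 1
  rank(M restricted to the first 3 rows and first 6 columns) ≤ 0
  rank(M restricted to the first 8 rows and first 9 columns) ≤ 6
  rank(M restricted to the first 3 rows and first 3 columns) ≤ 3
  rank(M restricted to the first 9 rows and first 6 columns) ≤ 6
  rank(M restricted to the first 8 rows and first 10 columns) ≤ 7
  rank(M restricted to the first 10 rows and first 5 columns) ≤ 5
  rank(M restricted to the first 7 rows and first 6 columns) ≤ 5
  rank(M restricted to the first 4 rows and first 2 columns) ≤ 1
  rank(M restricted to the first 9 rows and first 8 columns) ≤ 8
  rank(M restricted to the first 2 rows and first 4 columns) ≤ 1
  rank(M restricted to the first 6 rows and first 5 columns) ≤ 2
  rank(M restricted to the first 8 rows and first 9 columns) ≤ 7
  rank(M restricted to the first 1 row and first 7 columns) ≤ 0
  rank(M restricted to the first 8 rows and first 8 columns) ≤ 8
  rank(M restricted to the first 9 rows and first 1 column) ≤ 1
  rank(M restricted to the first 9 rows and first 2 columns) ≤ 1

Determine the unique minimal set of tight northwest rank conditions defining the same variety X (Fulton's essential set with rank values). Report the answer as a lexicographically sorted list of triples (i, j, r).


Recovering R(i,j) via the rank-extension bound from the 36 conditions:

  i=1: 0 0 0 0 0 0 0 1 1 1 1
  i=2: 0 0 0 0 0 0 1 2 2 2 2
  i=3: 0 0 0 0 0 0 1 2 2 3 3
  i=4: 0 1 1 1 1 1 2 3 3 4 4
  i=5: 0 1 2 2 2 2 3 4 4 5 5
  i=6: 0 1 2 2 2 3 4 5 5 6 6
  i=7: 0 1 2 3 3 4 5 6 6 7 7
  i=8: 0 1 2 3 3 4 5 6 6 7 8
  i=9: 0 1 2 3 4 5 6 7 7 8 9
  i=10: 1 2 3 4 5 6 7 8 8 9 10
  i=11: 1 2 3 4 5 6 7 8 9 10 11

the unique w with this rank table is (8, 7, 10, 2, 3, 6, 4, 11, 5, 1, 9).

Rothe diagram D(w) (30 cells), 7 SE-corners (essential conditions):

[(1, 7, 0), (3, 6, 0), (3, 9, 2), (6, 5, 2), (8, 5, 3), (8, 9, 6), (9, 1, 0)]


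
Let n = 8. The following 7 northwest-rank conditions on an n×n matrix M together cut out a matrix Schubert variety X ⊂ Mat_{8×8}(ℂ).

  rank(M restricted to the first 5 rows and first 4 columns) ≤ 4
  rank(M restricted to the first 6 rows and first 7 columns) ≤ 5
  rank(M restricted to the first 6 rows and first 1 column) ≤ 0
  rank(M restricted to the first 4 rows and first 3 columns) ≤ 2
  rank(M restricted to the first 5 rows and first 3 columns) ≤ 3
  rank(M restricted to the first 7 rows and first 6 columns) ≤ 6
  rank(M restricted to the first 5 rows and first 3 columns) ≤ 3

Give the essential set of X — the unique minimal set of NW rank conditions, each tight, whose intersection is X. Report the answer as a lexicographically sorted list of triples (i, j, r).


Reconstructing r_w from the 7 given conditions:

  row 1: 0 | 1 | 1 | 1 | 1 | 1 | 1 | 1
  row 2: 0 | 1 | 2 | 2 | 2 | 2 | 2 | 2
  row 3: 0 | 1 | 2 | 3 | 3 | 3 | 3 | 3
  row 4: 0 | 1 | 2 | 3 | 4 | 4 | 4 | 4
  row 5: 0 | 1 | 2 | 3 | 4 | 5 | 5 | 5
  row 6: 0 | 1 | 2 | 3 | 4 | 5 | 5 | 6
  row 7: 1 | 2 | 3 | 4 | 5 | 6 | 6 | 7
  row 8: 1 | 2 | 3 | 4 | 5 | 6 | 7 | 8

reading off 1-entries of Δ²R: w = (2, 3, 4, 5, 6, 8, 1, 7).

Rothe diagram D(w) (7 cells), 2 SE-corners (essential conditions):

[(6, 1, 0), (6, 7, 5)]


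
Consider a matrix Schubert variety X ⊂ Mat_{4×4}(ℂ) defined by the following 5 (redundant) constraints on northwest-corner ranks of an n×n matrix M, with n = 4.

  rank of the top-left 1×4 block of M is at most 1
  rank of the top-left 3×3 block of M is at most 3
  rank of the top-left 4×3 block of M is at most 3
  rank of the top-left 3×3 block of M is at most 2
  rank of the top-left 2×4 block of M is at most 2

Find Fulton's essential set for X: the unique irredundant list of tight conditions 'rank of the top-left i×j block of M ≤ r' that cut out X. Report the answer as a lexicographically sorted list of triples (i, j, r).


Rank table r_w(4×4) implied by the 5 constraints:

  i=1: 1, 1, 1, 1
  i=2: 1, 2, 2, 2
  i=3: 1, 2, 2, 3
  i=4: 1, 2, 3, 4

the unique w with this rank table is (1, 2, 4, 3).

|D(w)|=1, |Ess(w)|=1:

[(3, 3, 2)]


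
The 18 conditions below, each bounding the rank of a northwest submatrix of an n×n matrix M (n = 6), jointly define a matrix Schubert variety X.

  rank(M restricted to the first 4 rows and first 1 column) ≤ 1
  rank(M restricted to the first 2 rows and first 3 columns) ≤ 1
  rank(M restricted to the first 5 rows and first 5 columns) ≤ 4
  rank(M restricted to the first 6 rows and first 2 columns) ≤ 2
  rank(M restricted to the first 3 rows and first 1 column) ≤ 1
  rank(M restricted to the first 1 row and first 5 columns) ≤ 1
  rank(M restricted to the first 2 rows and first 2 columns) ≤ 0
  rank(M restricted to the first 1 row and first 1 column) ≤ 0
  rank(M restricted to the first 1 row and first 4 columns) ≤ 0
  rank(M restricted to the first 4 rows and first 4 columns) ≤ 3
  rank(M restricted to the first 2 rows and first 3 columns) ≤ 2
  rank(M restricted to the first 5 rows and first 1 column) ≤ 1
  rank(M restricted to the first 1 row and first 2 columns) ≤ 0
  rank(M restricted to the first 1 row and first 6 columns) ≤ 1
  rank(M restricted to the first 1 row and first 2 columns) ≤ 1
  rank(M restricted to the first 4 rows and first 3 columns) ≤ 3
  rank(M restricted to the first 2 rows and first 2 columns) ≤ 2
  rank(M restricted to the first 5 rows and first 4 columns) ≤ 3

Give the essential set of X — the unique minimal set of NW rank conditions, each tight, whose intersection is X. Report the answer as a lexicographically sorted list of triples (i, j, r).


Rank table r_w(6×6) implied by the 18 constraints:

  0, 0, 0, 0, 1, 1
  0, 0, 1, 1, 2, 2
  1, 1, 2, 2, 3, 3
  1, 2, 3, 3, 4, 4
  1, 2, 3, 3, 4, 5
  1, 2, 3, 4, 5, 6

hence w(1..6) = (5, 3, 1, 2, 6, 4).

D(w) has 7 cells with 3 SE-corners; essential set:

[(1, 4, 0), (2, 2, 0), (5, 4, 3)]


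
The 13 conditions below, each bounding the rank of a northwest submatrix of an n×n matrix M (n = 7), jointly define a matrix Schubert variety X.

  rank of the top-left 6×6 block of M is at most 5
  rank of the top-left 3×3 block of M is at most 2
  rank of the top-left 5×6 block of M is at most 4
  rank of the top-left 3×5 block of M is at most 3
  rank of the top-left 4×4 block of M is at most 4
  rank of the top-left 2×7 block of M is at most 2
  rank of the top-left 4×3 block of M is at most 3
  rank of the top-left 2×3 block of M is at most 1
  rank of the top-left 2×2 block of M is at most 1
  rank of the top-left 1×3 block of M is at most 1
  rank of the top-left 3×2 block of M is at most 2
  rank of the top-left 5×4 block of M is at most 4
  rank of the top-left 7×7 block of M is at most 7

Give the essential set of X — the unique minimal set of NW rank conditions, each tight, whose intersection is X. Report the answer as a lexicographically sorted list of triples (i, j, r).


Computing R[i][j] = min implied NW-rank bound (n=7, 13 conditions):

  i=1: 1 1 1 1 1 1 1
  i=2: 1 1 1 2 2 2 2
  i=3: 1 2 2 3 3 3 3
  i=4: 1 2 3 4 4 4 4
  i=5: 1 2 3 4 4 4 5
  i=6: 1 2 3 4 5 5 6
  i=7: 1 2 3 4 5 6 7

so w = (1, 4, 2, 3, 7, 5, 6).

2 SE-corners of the 4-cell Rothe diagram give Ess(w):

[(2, 3, 1), (5, 6, 4)]


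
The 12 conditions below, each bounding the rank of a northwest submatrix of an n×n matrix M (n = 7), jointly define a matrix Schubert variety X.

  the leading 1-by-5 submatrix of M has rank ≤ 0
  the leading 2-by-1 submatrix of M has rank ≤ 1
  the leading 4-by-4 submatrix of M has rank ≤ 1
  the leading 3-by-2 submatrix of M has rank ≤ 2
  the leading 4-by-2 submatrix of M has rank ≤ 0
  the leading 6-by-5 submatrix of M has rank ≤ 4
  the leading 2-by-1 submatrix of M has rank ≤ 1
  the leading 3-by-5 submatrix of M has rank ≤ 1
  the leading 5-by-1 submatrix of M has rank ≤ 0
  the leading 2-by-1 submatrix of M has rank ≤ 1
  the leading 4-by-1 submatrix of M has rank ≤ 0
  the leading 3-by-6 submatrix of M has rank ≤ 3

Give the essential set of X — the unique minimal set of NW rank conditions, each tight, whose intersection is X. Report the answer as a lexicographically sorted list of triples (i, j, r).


The tightest implied rank at each (i,j), from the 12 conditions:

  i=1: 0, 0, 0, 0, 0, 1, 1
  i=2: 0, 0, 1, 1, 1, 2, 2
  i=3: 0, 0, 1, 1, 1, 2, 3
  i=4: 0, 0, 1, 1, 2, 3, 4
  i=5: 0, 1, 2, 2, 3, 4, 5
  i=6: 1, 2, 3, 3, 4, 5, 6
  i=7: 1, 2, 3, 4, 5, 6, 7

giving w = (6, 3, 7, 5, 2, 1, 4) via Δ²R.

D(w) has 15 cells with 5 SE-corners; essential set:

[(1, 5, 0), (3, 5, 1), (4, 2, 0), (4, 4, 1), (5, 1, 0)]


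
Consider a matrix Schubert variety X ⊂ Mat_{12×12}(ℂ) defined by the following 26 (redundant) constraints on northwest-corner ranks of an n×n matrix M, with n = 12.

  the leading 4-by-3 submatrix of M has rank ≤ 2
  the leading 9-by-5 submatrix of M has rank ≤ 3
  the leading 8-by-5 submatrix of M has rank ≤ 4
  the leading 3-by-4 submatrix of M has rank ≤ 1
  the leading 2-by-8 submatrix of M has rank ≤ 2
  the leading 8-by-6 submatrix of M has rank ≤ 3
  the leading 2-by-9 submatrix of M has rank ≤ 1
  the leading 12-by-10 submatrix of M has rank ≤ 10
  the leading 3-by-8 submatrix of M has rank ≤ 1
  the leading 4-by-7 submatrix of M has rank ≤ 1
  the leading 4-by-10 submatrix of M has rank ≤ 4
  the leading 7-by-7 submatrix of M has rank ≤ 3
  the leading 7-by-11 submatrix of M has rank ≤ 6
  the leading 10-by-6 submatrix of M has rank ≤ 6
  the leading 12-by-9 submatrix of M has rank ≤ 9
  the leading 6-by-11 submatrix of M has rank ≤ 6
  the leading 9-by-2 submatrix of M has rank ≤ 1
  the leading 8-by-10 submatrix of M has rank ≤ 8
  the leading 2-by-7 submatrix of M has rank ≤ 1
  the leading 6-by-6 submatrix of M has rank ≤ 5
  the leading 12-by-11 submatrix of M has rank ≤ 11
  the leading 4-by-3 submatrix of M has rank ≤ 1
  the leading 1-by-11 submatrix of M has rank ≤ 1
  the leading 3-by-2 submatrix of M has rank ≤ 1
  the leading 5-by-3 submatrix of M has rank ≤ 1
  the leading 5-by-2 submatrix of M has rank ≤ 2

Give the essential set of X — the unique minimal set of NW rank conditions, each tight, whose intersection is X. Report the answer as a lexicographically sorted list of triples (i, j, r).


The tightest implied rank at each (i,j), from the 26 conditions:

  row 1: 1 | 1 | 1 | 1 | 1 | 1 | 1 | 1 | 1 | 1 | 1 | 1
  row 2: 1 | 1 | 1 | 1 | 1 | 1 | 1 | 1 | 1 | 2 | 2 | 2
  row 3: 1 | 1 | 1 | 1 | 1 | 1 | 1 | 1 | 2 | 3 | 3 | 3
  row 4: 1 | 1 | 1 | 1 | 1 | 1 | 1 | 2 | 3 | 4 | 4 | 4
  row 5: 1 | 1 | 1 | 2 | 2 | 2 | 2 | 3 | 4 | 5 | 5 | 5
  row 6: 1 | 1 | 2 | 3 | 3 | 3 | 3 | 4 | 5 | 6 | 6 | 6
  row 7: 1 | 1 | 2 | 3 | 3 | 3 | 3 | 4 | 5 | 6 | 6 | 7
  row 8: 1 | 1 | 2 | 3 | 3 | 3 | 4 | 5 | 6 | 7 | 7 | 8
  row 9: 1 | 1 | 2 | 3 | 3 | 4 | 5 | 6 | 7 | 8 | 8 | 9
  row 10: 1 | 2 | 3 | 4 | 4 | 5 | 6 | 7 | 8 | 9 | 9 | 10
  row 11: 1 | 2 | 3 | 4 | 5 | 6 | 7 | 8 | 9 | 10 | 10 | 11
  row 12: 1 | 2 | 3 | 4 | 5 | 6 | 7 | 8 | 9 | 10 | 11 | 12

second differences of R give the permutation w = (1, 10, 9, 8, 4, 3, 12, 7, 6, 2, 5, 11).

Rothe diagram D(w) (34 cells), 9 SE-corners (essential conditions):

[(2, 9, 1), (3, 8, 1), (4, 7, 1), (5, 3, 1), (7, 7, 3), (7, 11, 6), (8, 6, 3), (9, 2, 1), (9, 5, 3)]


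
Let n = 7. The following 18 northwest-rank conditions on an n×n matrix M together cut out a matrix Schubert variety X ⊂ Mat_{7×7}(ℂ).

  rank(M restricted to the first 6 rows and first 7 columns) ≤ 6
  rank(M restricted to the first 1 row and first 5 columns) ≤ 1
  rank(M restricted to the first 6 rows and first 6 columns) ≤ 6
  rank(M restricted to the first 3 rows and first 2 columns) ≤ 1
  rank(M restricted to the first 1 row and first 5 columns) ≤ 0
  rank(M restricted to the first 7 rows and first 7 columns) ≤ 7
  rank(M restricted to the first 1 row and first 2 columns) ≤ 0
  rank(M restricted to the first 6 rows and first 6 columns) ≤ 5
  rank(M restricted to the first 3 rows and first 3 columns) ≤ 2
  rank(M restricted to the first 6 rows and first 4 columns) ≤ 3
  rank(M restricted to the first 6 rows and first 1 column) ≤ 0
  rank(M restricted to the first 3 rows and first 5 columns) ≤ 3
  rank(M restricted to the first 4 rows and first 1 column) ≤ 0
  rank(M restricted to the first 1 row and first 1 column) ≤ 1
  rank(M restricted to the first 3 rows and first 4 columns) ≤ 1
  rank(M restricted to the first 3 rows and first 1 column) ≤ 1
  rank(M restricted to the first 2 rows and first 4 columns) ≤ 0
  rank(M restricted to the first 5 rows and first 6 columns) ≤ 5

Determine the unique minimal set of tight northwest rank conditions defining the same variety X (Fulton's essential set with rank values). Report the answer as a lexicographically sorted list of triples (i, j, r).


Propagating the 18 rank bounds to every northwest block:

  i=1: 0 | 0 | 0 | 0 | 0 | 1 | 1
  i=2: 0 | 0 | 0 | 0 | 1 | 2 | 2
  i=3: 0 | 1 | 1 | 1 | 2 | 3 | 3
  i=4: 0 | 1 | 2 | 2 | 3 | 4 | 4
  i=5: 0 | 1 | 2 | 3 | 4 | 5 | 5
  i=6: 0 | 1 | 2 | 3 | 4 | 5 | 6
  i=7: 1 | 2 | 3 | 4 | 5 | 6 | 7

the unique w with this rank table is (6, 5, 2, 3, 4, 7, 1).

|D(w)|=13, |Ess(w)|=3:

[(1, 5, 0), (2, 4, 0), (6, 1, 0)]


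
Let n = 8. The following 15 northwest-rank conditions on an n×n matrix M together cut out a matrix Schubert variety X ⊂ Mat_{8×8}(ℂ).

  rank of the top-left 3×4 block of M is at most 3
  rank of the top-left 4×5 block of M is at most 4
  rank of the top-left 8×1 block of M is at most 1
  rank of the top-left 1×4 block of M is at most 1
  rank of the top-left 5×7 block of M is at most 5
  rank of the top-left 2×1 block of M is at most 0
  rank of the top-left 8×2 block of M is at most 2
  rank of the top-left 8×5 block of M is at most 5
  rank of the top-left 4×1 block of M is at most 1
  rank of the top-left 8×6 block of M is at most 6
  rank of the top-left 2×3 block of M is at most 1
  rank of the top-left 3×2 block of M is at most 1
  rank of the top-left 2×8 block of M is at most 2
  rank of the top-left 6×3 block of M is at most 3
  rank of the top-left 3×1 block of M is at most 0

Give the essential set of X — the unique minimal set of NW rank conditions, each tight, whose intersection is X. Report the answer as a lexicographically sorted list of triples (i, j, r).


Rank table r_w(8×8) implied by the 15 constraints:

  row 1: 0 | 1 | 1 | 1 | 1 | 1 | 1 | 1
  row 2: 0 | 1 | 1 | 2 | 2 | 2 | 2 | 2
  row 3: 0 | 1 | 2 | 3 | 3 | 3 | 3 | 3
  row 4: 1 | 2 | 3 | 4 | 4 | 4 | 4 | 4
  row 5: 1 | 2 | 3 | 4 | 5 | 5 | 5 | 5
  row 6: 1 | 2 | 3 | 4 | 5 | 6 | 6 | 6
  row 7: 1 | 2 | 3 | 4 | 5 | 6 | 7 | 7
  row 8: 1 | 2 | 3 | 4 | 5 | 6 | 7 | 8

giving w = (2, 4, 3, 1, 5, 6, 7, 8) via Δ²R.

ℓ(w)=4; the 2 essential cells (i,j,r):

[(2, 3, 1), (3, 1, 0)]


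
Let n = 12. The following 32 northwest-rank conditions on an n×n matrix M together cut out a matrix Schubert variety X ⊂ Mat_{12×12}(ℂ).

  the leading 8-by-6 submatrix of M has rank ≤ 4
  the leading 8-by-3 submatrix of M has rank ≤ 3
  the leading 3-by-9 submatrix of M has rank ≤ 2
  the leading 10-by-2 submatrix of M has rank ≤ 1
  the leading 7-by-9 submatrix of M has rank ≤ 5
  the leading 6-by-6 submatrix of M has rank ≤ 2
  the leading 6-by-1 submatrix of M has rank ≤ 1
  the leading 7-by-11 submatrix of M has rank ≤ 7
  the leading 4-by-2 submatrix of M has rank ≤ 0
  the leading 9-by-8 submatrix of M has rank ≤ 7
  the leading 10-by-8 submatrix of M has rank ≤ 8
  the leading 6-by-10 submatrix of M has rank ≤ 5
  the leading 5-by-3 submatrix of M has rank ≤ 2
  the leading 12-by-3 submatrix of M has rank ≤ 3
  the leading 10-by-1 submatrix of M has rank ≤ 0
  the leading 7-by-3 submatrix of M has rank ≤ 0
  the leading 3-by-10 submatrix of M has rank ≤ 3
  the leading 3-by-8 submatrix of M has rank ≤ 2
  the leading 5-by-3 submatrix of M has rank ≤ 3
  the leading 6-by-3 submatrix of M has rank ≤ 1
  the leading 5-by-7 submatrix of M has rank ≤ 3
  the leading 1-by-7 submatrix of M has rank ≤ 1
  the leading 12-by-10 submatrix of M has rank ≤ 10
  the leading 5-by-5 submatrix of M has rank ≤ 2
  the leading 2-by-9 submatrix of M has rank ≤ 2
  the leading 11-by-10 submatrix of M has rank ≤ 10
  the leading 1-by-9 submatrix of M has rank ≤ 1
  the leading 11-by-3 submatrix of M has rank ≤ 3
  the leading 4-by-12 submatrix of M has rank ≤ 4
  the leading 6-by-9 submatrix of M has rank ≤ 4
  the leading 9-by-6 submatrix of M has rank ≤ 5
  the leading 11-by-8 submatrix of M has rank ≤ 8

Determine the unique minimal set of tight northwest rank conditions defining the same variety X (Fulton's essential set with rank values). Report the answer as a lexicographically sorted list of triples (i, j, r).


Computing R[i][j] = min implied NW-rank bound (n=12, 32 conditions):

  row 1: 0 0 0 1 1 1 1 1 1 1 1 1
  row 2: 0 0 0 1 2 2 2 2 2 2 2 2
  row 3: 0 0 0 1 2 2 2 2 2 3 3 3
  row 4: 0 0 0 1 2 2 3 3 3 4 4 4
  row 5: 0 0 0 1 2 2 3 4 4 5 5 5
  row 6: 0 0 0 1 2 2 3 4 4 5 6 6
  row 7: 0 0 0 1 2 3 4 5 5 6 7 7
  row 8: 0 1 1 2 3 4 5 6 6 7 8 8
  row 9: 0 1 2 3 4 5 6 7 7 8 9 9
  row 10: 0 1 2 3 4 5 6 7 8 9 10 10
  row 11: 1 2 3 4 5 6 7 8 9 10 11 11
  row 12: 1 2 3 4 5 6 7 8 9 10 11 12

giving w = (4, 5, 10, 7, 8, 11, 6, 2, 3, 9, 1, 12) via Δ²R.

|D(w)|=32, |Ess(w)|=5:

[(3, 9, 2), (6, 6, 2), (6, 9, 4), (7, 3, 0), (10, 1, 0)]


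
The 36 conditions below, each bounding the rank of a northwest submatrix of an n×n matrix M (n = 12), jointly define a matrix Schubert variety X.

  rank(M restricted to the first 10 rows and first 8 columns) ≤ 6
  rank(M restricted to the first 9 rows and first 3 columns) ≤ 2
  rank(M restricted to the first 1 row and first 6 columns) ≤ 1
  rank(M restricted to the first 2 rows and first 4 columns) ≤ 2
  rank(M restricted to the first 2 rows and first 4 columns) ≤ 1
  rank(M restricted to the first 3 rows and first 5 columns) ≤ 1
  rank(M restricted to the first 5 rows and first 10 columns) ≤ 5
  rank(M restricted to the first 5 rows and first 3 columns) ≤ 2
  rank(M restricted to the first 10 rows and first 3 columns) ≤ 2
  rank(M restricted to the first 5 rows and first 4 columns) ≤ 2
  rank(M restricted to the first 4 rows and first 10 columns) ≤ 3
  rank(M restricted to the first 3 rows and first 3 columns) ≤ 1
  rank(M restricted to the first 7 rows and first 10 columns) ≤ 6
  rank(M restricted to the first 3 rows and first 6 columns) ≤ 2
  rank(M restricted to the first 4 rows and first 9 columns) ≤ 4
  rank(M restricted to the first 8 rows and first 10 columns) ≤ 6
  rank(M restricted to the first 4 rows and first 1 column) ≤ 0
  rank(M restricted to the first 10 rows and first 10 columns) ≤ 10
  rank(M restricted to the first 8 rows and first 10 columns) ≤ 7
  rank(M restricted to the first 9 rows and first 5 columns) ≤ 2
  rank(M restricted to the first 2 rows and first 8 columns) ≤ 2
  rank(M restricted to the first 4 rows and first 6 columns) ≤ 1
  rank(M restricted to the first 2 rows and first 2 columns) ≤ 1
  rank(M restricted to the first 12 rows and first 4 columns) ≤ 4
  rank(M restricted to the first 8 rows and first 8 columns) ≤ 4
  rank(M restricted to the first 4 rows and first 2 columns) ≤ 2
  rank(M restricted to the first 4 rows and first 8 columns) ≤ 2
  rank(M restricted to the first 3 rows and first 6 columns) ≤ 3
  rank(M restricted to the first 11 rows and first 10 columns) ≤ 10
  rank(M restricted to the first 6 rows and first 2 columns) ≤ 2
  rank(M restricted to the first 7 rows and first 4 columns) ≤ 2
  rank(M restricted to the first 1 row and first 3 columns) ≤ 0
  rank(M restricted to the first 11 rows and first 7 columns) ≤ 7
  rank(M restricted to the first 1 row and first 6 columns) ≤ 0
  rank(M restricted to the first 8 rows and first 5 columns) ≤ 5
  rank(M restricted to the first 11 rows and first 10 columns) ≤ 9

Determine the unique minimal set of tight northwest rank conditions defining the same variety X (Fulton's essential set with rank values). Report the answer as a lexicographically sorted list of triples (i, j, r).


Recovering R(i,j) via the rank-extension bound from the 36 conditions:

  row 1: 0  0  0  0  0  0  1  1  1  1  1  1
  row 2: 0  1  1  1  1  1  2  2  2  2  2  2
  row 3: 0  1  1  1  1  1  2  2  3  3  3  3
  row 4: 0  1  1  1  1  1  2  2  3  3  4  4
  row 5: 1  2  2  2  2  2  3  3  4  4  5  5
  row 6: 1  2  2  2  2  3  4  4  5  5  6  6
  row 7: 1  2  2  2  2  3  4  4  5  6  7  7
  row 8: 1  2  2  2  2  3  4  4  5  6  7  8
  row 9: 1  2  2  2  2  3  4  5  6  7  8  9
  row 10: 1  2  2  3  3  4  5  6  7  8  9  10
  row 11: 1  2  3  4  4  5  6  7  8  9  10  11
  row 12: 1  2  3  4  5  6  7  8  9  10  11  12

hence w(1..12) = (7, 2, 9, 11, 1, 6, 10, 12, 8, 4, 3, 5).

D(w) has 35 cells with 8 SE-corners; essential set:

[(1, 6, 0), (4, 1, 0), (4, 6, 1), (4, 8, 2), (4, 10, 3), (8, 8, 4), (9, 5, 2), (10, 3, 2)]


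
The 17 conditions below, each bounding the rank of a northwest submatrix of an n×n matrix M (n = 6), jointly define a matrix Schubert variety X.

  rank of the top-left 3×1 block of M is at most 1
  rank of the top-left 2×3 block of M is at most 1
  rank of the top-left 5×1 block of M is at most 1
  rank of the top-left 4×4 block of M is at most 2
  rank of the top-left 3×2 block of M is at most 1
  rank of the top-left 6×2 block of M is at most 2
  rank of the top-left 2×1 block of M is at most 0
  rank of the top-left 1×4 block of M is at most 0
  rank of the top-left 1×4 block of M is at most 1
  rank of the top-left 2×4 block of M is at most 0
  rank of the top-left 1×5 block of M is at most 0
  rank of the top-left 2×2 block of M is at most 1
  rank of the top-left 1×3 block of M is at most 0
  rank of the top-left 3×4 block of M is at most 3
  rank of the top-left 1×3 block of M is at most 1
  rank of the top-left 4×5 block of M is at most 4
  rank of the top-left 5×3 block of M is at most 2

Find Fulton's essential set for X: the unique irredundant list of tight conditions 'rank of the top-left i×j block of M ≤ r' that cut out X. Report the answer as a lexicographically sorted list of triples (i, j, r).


Recovering R(i,j) via the rank-extension bound from the 17 conditions:

  0  0  0  0  0  1
  0  0  0  0  1  2
  1  1  1  1  2  3
  1  2  2  2  3  4
  1  2  2  3  4  5
  1  2  3  4  5  6

second differences of R give the permutation w = (6, 5, 1, 2, 4, 3).

ℓ(w)=10; the 3 essential cells (i,j,r):

[(1, 5, 0), (2, 4, 0), (5, 3, 2)]


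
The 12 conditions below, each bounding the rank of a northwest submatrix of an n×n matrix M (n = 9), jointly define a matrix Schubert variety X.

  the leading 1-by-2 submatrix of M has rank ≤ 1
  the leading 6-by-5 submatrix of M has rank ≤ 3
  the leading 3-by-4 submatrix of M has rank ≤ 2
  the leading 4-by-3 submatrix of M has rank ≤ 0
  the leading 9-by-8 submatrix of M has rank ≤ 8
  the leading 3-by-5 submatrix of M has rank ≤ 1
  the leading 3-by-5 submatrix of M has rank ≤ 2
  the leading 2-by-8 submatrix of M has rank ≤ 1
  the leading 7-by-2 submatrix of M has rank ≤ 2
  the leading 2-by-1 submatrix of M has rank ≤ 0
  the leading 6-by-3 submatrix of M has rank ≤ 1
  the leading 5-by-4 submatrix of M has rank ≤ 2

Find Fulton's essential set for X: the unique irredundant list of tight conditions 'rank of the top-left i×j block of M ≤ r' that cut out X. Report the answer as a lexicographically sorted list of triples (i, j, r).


Reconstructing r_w from the 12 given conditions:

  i=1: 0 0 0 1 1 1 1 1 1
  i=2: 0 0 0 1 1 1 1 1 2
  i=3: 0 0 0 1 1 2 2 2 3
  i=4: 0 0 0 1 2 3 3 3 4
  i=5: 1 1 1 2 3 4 4 4 5
  i=6: 1 1 1 2 3 4 5 5 6
  i=7: 1 2 2 3 4 5 6 6 7
  i=8: 1 2 3 4 5 6 7 7 8
  i=9: 1 2 3 4 5 6 7 8 9

so w = (4, 9, 6, 5, 1, 7, 2, 3, 8).

ℓ(w)=19; the 4 essential cells (i,j,r):

[(2, 8, 1), (3, 5, 1), (4, 3, 0), (6, 3, 1)]


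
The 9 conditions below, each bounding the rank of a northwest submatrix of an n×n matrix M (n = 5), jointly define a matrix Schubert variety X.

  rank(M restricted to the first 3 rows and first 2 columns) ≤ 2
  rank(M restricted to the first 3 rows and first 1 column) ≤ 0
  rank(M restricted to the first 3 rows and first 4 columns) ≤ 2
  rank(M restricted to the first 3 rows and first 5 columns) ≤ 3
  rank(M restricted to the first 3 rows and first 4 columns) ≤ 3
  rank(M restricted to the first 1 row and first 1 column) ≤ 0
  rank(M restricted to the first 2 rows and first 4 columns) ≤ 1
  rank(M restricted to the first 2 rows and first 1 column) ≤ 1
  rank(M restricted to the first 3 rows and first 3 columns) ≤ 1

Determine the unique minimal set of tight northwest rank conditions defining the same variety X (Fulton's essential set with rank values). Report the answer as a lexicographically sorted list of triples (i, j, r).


Computing R[i][j] = min implied NW-rank bound (n=5, 9 conditions):

  0, 1, 1, 1, 1
  0, 1, 1, 1, 2
  0, 1, 1, 2, 3
  1, 2, 2, 3, 4
  1, 2, 3, 4, 5

second differences of R give the permutation w = (2, 5, 4, 1, 3).

D(w) has 6 cells with 3 SE-corners; essential set:

[(2, 4, 1), (3, 1, 0), (3, 3, 1)]


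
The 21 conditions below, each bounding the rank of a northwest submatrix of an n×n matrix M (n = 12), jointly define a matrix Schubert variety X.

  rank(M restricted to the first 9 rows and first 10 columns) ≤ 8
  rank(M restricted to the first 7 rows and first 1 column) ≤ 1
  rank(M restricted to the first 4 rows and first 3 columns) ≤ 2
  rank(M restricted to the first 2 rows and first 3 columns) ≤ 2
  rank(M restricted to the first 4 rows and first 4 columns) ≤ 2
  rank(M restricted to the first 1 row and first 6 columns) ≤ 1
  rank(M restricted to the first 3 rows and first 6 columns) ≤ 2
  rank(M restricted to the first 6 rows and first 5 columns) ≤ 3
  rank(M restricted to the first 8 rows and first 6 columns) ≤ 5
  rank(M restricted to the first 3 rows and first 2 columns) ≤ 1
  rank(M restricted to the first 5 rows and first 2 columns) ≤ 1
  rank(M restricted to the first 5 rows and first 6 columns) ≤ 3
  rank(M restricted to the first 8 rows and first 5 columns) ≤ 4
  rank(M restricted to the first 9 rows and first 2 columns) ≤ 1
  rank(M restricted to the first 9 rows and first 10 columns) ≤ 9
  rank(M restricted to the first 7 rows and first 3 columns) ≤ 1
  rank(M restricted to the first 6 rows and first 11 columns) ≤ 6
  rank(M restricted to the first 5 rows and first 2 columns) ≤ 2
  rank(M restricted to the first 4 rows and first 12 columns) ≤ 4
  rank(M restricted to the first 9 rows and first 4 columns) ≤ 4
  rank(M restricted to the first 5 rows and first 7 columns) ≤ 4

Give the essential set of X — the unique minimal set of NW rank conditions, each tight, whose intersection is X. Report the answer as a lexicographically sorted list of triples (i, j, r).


Computing R[i][j] = min implied NW-rank bound (n=12, 21 conditions):

  1, 1, 1, 1, 1, 1, 1, 1, 1, 1, 1, 1
  1, 1, 1, 2, 2, 2, 2, 2, 2, 2, 2, 2
  1, 1, 1, 2, 2, 2, 3, 3, 3, 3, 3, 3
  1, 1, 1, 2, 3, 3, 4, 4, 4, 4, 4, 4
  1, 1, 1, 2, 3, 3, 4, 5, 5, 5, 5, 5
  1, 1, 1, 2, 3, 4, 5, 6, 6, 6, 6, 6
  1, 1, 1, 2, 3, 4, 5, 6, 7, 7, 7, 7
  1, 1, 2, 3, 4, 5, 6, 7, 8, 8, 8, 8
  1, 1, 2, 3, 4, 5, 6, 7, 8, 8, 9, 9
  1, 2, 3, 4, 5, 6, 7, 8, 9, 9, 10, 10
  1, 2, 3, 4, 5, 6, 7, 8, 9, 10, 11, 11
  1, 2, 3, 4, 5, 6, 7, 8, 9, 10, 11, 12

hence w(1..12) = (1, 4, 7, 5, 8, 6, 9, 3, 11, 2, 10, 12).

ℓ(w)=18; the 5 essential cells (i,j,r):

[(3, 6, 2), (5, 6, 3), (7, 3, 1), (9, 2, 1), (9, 10, 8)]


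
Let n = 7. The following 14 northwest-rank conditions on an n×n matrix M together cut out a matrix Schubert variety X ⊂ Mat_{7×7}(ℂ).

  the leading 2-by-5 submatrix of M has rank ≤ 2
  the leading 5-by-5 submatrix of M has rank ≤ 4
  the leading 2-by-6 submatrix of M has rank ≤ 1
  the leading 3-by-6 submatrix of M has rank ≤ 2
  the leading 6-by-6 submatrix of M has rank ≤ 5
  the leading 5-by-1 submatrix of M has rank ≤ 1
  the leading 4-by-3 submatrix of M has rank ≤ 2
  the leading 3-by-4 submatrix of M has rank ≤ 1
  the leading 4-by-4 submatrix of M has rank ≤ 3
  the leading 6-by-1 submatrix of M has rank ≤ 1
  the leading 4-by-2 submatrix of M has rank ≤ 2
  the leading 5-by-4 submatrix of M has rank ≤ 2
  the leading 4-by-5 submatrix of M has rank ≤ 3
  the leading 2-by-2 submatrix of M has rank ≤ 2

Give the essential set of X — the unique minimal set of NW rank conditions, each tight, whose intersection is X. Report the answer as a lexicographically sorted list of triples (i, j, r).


Recovering R(i,j) via the rank-extension bound from the 14 conditions:

  1, 1, 1, 1, 1, 1, 1
  1, 1, 1, 1, 1, 1, 2
  1, 1, 1, 1, 2, 2, 3
  1, 2, 2, 2, 3, 3, 4
  1, 2, 2, 2, 3, 4, 5
  1, 2, 3, 3, 4, 5, 6
  1, 2, 3, 4, 5, 6, 7

reading off 1-entries of Δ²R: w = (1, 7, 5, 2, 6, 3, 4).

|D(w)|=10, |Ess(w)|=3:

[(2, 6, 1), (3, 4, 1), (5, 4, 2)]
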